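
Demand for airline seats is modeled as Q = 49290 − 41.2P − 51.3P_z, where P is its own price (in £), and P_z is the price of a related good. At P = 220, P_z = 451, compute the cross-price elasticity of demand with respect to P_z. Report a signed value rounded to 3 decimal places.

At the given values, Q = 49290 − 41.2(220) − 51.3(451) = 17089.7.
∂Q/∂P_z = -51.3.
E = (-51.3) × (451/17089.7) = -1.35381…

-1.354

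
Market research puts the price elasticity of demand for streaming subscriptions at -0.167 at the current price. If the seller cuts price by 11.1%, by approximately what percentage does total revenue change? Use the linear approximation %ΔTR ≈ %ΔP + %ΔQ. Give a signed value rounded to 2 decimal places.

-9.25%

%ΔQ ≈ Ed × %ΔP = (-0.167) × (-11.1%) = +1.8537%
%ΔTR ≈ %ΔP + %ΔQ = (-11.1%) + (+1.8537%) = -9.2463%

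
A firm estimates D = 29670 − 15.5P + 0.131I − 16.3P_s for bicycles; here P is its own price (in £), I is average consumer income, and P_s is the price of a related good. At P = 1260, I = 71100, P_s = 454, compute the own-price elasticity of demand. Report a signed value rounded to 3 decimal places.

-1.620

At the given values, D = 29670 − 15.5(1260) + 0.131(71100) − 16.3(454) = 12053.9.
∂D/∂P = −15.5.
E = (-15.5) × (1260/12053.9) = -1.62022…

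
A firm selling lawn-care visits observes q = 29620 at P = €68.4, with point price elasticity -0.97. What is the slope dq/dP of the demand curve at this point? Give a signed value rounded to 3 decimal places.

Ed = (dq/dP)·(P/q) ⇒ dq/dP = Ed·q/P = (-0.97)·29620/68.4 = -420.04970…

-420.050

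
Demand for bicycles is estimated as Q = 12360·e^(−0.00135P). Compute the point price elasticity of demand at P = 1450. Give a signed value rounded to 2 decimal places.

dQ/dP = −0.00135·Q = -2.35625. At P = 1450, Q = 1745.37.
Ed = (dQ/dP)·(P/Q) = (-2.35625) × (1450/1745.37) = -1.9575

-1.96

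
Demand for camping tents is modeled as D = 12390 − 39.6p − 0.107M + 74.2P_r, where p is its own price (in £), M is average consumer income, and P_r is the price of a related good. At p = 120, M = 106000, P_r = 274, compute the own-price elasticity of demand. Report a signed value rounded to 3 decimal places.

-0.286

At the given values, D = 12390 − 39.6(120) − 0.107(106000) + 74.2(274) = 16626.8.
∂D/∂p = −39.6.
E = (-39.6) × (120/16626.8) = -0.28580…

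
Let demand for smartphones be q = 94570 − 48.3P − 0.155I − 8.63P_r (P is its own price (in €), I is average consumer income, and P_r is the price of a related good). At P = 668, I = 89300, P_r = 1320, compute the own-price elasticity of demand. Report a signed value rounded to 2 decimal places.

-0.87

At the given values, q = 94570 − 48.3(668) − 0.155(89300) − 8.63(1320) = 37072.5.
∂q/∂P = −48.3.
E = (-48.3) × (668/37072.5) = -0.8703…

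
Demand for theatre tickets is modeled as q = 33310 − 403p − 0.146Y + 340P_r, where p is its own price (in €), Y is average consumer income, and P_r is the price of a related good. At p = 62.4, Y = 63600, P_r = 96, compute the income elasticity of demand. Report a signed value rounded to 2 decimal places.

At the given values, q = 33310 − 403(62.4) − 0.146(63600) + 340(96) = 31517.2.
∂q/∂Y = -0.146.
E = (-0.146) × (63600/31517.2) = -0.2946…

-0.29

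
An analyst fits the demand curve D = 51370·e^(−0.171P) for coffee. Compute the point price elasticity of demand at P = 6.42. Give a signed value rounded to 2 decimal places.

-1.10

dD/dP = −0.171·D = -2930.41. At P = 6.42, D = 17136.9.
Ed = (dD/dP)·(P/D) = (-2930.41) × (6.42/17136.9) = -1.0978…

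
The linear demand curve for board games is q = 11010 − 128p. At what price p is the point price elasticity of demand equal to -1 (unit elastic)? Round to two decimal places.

43.01

Ed = −128p/(11010 − 128p). Set this equal to -1:
128p = 1·(11010 − 128p) ⇒ 128p(1 + 1) = 1·11010
p = 1·11010 / (128·2) = 43.0078…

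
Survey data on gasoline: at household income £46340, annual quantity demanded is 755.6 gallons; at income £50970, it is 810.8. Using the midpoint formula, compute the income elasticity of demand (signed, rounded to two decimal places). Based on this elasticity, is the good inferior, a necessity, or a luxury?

%ΔQ = (810.8 − 755.6)/[( 755.6 + 810.8)/2] = 55.2/783.2 = 0.070480…
%ΔIncome = (50970 − 46340)/[( 46340 + 50970)/2] = 4630/48655 = 0.095159…
E_income = (55.2/783.2) / (4630/48655) = 0.7406…
0 < E_income < 1 ⇒ normal good, necessity.

0.74; necessity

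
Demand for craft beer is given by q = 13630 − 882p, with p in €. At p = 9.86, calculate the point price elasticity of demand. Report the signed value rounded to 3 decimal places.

-1.763

dq/dp = −882. At p = 9.86, q = 13630 − 882(9.86) = 4933.48.
Ed = (dq/dp)·(p/q) = −882 × (9.86/4933.48) = -1.76275…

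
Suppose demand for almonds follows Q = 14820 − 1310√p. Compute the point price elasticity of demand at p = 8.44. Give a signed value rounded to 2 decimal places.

-0.17

dQ/dp = −1310/(2√p) = -225.46. At p = 8.44, Q = 11014.2.
Ed = (dQ/dp)·(p/Q) = (-225.46) × (8.44/11014.2) = -0.1727…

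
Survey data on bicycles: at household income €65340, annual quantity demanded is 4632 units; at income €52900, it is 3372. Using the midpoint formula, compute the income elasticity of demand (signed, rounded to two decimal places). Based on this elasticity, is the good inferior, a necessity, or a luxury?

1.50; luxury

%ΔQ = (3372 − 4632)/[( 4632 + 3372)/2] = -1260/4002 = -0.314842…
%ΔIncome = (52900 − 65340)/[( 65340 + 52900)/2] = -12440/59120 = -0.210419…
E_income = (-1260/4002) / (-12440/59120) = 1.4962…
E_income > 1 ⇒ normal good, luxury.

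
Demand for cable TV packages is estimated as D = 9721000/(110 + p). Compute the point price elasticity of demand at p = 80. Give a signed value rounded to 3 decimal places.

dD/dp = −9721000/(110 + p)² = -269.28. At p = 80, D = 51163.2.
Ed = (dD/dp)·(p/D) = (-269.28) × (80/51163.2) = -0.42105…

-0.421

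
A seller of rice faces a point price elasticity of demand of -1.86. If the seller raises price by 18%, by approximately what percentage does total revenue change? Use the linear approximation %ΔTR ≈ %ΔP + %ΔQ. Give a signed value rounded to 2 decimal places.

%ΔQ ≈ Ed × %ΔP = (-1.86) × (+18%) = -33.4800%
%ΔTR ≈ %ΔP + %ΔQ = (+18%) + (-33.4800%) = -15.4800%

-15.48%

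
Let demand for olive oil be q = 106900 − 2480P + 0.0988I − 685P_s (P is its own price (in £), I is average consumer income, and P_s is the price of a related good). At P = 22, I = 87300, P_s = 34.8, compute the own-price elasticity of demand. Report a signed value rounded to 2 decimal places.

At the given values, q = 106900 − 2480(22) + 0.0988(87300) − 685(34.8) = 37127.24.
∂q/∂P = −2480.
E = (-2480) × (22/37127.24) = -1.4695…

-1.47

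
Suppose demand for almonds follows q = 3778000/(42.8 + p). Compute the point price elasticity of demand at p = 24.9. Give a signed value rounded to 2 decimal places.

-0.37

dq/dp = −3778000/(42.8 + p)² = -824.299. At p = 24.9, q = 55805.
Ed = (dq/dp)·(p/q) = (-824.299) × (24.9/55805) = -0.3677…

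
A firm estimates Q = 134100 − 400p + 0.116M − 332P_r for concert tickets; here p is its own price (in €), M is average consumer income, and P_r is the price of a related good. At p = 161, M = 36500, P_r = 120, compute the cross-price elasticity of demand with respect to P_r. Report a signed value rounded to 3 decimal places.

-1.169

At the given values, Q = 134100 − 400(161) + 0.116(36500) − 332(120) = 34094.
∂Q/∂P_r = -332.
E = (-332) × (120/34094) = -1.16853…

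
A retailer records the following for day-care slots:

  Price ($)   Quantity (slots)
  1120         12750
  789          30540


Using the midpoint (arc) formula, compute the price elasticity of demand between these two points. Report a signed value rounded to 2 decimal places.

-2.37

%ΔQ = (30540 − 12750) / [(12750 + 30540)/2] = 17790/21645 = 0.821898…
%ΔP = (789 − 1120) / [(1120 + 789)/2] = -331/954.5 = -0.346778…
Arc Ed = %ΔQ / %ΔP = (17790/21645) / (-331/954.5) = -2.3700…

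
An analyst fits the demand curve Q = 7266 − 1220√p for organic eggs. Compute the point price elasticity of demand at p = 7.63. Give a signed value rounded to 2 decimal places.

-0.43

dQ/dp = −1220/(2√p) = -220.835. At p = 7.63, Q = 3896.06.
Ed = (dQ/dp)·(p/Q) = (-220.835) × (7.63/3896.06) = -0.4324…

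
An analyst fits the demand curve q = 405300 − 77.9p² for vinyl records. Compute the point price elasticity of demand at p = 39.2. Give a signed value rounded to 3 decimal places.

dq/dp = −2·77.9·p = -6107.36. At p = 39.2, q = 285595.744.
Ed = (dq/dp)·(p/q) = (-6107.36) × (39.2/285595.744) = -0.83827…

-0.838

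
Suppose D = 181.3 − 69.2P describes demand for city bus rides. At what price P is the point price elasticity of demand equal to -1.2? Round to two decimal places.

1.43

Ed = −69.2P/(181.3 − 69.2P). Set this equal to -1.2:
69.2P = 1.2·(181.3 − 69.2P) ⇒ 69.2P(1 + 1.2) = 1.2·181.3
P = 1.2·181.3 / (69.2·2.2) = 1.4290…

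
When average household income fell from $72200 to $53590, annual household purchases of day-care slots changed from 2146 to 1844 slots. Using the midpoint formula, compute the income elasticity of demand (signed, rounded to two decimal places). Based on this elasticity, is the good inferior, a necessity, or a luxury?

%ΔQ = (1844 − 2146)/[( 2146 + 1844)/2] = -302/1995 = -0.151378…
%ΔIncome = (53590 − 72200)/[( 72200 + 53590)/2] = -18610/62895 = -0.295889…
E_income = (-302/1995) / (-18610/62895) = 0.5116…
0 < E_income < 1 ⇒ normal good, necessity.

0.51; necessity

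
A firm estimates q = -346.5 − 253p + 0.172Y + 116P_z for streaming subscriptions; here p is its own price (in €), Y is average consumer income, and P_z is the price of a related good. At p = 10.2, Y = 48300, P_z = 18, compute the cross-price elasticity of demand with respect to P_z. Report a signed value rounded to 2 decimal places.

0.28

At the given values, q = -346.5 − 253(10.2) + 0.172(48300) + 116(18) = 7468.5.
∂q/∂P_z = 116.
E = (116) × (18/7468.5) = 0.2795…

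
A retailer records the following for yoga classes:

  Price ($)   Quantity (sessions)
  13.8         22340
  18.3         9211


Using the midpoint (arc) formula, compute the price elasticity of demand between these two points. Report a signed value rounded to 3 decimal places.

%ΔQ = (9211 − 22340) / [(22340 + 9211)/2] = -13129/15775.5 = -0.832239…
%ΔP = (18.3 − 13.8) / [(13.8 + 18.3)/2] = 4.5/16.05 = 0.280373…
Arc Ed = %ΔQ / %ΔP = (-13129/15775.5) / (4.5/16.05) = -2.96832…

-2.968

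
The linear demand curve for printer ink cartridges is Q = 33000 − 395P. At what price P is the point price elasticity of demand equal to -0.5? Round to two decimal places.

27.85

Ed = −395P/(33000 − 395P). Set this equal to -0.5:
395P = 0.5·(33000 − 395P) ⇒ 395P(1 + 0.5) = 0.5·33000
P = 0.5·33000 / (395·1.5) = 27.8481…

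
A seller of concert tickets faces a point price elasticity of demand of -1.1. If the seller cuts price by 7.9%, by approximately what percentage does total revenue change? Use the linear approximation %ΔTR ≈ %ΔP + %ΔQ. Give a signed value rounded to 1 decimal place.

%ΔQ ≈ Ed × %ΔP = (-1.1) × (-7.9%) = +8.6900%
%ΔTR ≈ %ΔP + %ΔQ = (-7.9%) + (+8.6900%) = +0.7900%

+0.8%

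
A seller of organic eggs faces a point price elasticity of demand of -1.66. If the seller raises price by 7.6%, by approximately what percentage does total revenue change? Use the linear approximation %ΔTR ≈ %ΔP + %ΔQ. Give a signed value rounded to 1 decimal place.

%ΔQ ≈ Ed × %ΔP = (-1.66) × (+7.6%) = -12.6160%
%ΔTR ≈ %ΔP + %ΔQ = (+7.6%) + (-12.6160%) = -5.0160%

-5.0%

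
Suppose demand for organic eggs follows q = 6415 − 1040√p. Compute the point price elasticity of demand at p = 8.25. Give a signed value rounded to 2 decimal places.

dq/dp = −1040/(2√p) = -181.041. At p = 8.25, q = 3427.83.
Ed = (dq/dp)·(p/q) = (-181.041) × (8.25/3427.83) = -0.4357…

-0.44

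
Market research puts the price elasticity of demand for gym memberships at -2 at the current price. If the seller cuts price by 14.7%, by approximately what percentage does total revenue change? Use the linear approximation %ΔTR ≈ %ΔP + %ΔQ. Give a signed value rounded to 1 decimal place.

%ΔQ ≈ Ed × %ΔP = (-2) × (-14.7%) = +29.4000%
%ΔTR ≈ %ΔP + %ΔQ = (-14.7%) + (+29.4000%) = +14.7000%

+14.7%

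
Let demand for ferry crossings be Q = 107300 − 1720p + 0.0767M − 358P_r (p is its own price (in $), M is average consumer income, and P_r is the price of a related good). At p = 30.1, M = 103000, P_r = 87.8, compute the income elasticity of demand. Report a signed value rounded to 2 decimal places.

At the given values, Q = 107300 − 1720(30.1) + 0.0767(103000) − 358(87.8) = 31995.7.
∂Q/∂M = 0.0767.
E = (0.0767) × (103000/31995.7) = 0.2469…

0.25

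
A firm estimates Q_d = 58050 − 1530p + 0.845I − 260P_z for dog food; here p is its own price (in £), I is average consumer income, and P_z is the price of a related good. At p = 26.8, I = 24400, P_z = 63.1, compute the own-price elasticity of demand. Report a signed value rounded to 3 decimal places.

-1.929

At the given values, Q_d = 58050 − 1530(26.8) + 0.845(24400) − 260(63.1) = 21258.
∂Q_d/∂p = −1530.
E = (-1530) × (26.8/21258) = -1.92887…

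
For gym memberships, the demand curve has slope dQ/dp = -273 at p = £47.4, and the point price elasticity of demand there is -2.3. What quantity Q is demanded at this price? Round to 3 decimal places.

Ed = (dQ/dp)·(p/Q) ⇒ Q = (dQ/dp)·p/Ed = (-273)·47.4/(-2.3) = 5626.17391…

5626.174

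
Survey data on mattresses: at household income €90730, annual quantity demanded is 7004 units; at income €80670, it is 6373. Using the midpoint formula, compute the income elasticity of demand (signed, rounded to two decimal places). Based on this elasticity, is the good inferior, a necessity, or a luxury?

0.80; necessity

%ΔQ = (6373 − 7004)/[( 7004 + 6373)/2] = -631/6688.5 = -0.094341…
%ΔIncome = (80670 − 90730)/[( 90730 + 80670)/2] = -10060/85700 = -0.117386…
E_income = (-631/6688.5) / (-10060/85700) = 0.8036…
0 < E_income < 1 ⇒ normal good, necessity.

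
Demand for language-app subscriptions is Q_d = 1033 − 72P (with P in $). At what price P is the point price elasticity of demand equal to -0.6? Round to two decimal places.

5.38

Ed = −72P/(1033 − 72P). Set this equal to -0.6:
72P = 0.6·(1033 − 72P) ⇒ 72P(1 + 0.6) = 0.6·1033
P = 0.6·1033 / (72·1.6) = 5.3802…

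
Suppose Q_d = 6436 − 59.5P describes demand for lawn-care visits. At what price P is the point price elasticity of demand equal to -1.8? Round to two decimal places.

69.54

Ed = −59.5P/(6436 − 59.5P). Set this equal to -1.8:
59.5P = 1.8·(6436 − 59.5P) ⇒ 59.5P(1 + 1.8) = 1.8·6436
P = 1.8·6436 / (59.5·2.8) = 69.5366…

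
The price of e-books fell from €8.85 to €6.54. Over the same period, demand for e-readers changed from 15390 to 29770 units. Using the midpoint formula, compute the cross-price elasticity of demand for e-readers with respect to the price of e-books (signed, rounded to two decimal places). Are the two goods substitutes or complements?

-2.12; complements

%ΔQ_{e-readers} = (29770 − 15390)/avg = 14380/22580 = 0.636846…
%ΔP_{e-books} = (6.54 − 8.85)/avg = -2.31/7.695 = -0.300194…
E_cross = (14380/22580) / (-2.31/7.695) = -2.1214…
E_cross < 0 ⇒ the goods are complements.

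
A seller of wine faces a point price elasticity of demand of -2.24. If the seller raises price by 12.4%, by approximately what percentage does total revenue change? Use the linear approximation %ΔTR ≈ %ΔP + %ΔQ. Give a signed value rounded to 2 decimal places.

%ΔQ ≈ Ed × %ΔP = (-2.24) × (+12.4%) = -27.7760%
%ΔTR ≈ %ΔP + %ΔQ = (+12.4%) + (-27.7760%) = -15.3760%

-15.38%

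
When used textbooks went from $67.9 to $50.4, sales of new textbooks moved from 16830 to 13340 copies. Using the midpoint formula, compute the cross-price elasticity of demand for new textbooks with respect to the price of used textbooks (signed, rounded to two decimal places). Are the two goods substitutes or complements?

0.78; substitutes

%ΔQ_{new textbooks} = (13340 − 16830)/avg = -3490/15085 = -0.231355…
%ΔP_{used textbooks} = (50.4 − 67.9)/avg = -17.5/59.15 = -0.295857…
E_cross = (-3490/15085) / (-17.5/59.15) = 0.7819…
E_cross > 0 ⇒ the goods are substitutes.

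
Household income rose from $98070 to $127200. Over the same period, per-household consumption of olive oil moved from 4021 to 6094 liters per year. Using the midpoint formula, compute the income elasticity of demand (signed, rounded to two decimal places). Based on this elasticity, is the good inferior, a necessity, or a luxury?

1.58; luxury

%ΔQ = (6094 − 4021)/[( 4021 + 6094)/2] = 2073/5057.5 = 0.409886…
%ΔIncome = (127200 − 98070)/[( 98070 + 127200)/2] = 29130/112635 = 0.258622…
E_income = (2073/5057.5) / (29130/112635) = 1.5848…
E_income > 1 ⇒ normal good, luxury.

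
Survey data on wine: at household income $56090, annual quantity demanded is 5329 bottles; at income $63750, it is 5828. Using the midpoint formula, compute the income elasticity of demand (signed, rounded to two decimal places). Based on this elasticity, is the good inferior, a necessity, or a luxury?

0.70; necessity

%ΔQ = (5828 − 5329)/[( 5329 + 5828)/2] = 499/5578.5 = 0.089450…
%ΔIncome = (63750 − 56090)/[( 56090 + 63750)/2] = 7660/59920 = 0.127837…
E_income = (499/5578.5) / (7660/59920) = 0.6997…
0 < E_income < 1 ⇒ normal good, necessity.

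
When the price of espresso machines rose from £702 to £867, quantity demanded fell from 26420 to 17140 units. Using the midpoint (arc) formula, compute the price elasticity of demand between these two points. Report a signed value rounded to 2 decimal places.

-2.03

%ΔQ = (17140 − 26420) / [(26420 + 17140)/2] = -9280/21780 = -0.426078…
%ΔP = (867 − 702) / [(702 + 867)/2] = 165/784.5 = 0.210325…
Arc Ed = %ΔQ / %ΔP = (-9280/21780) / (165/784.5) = -2.0258…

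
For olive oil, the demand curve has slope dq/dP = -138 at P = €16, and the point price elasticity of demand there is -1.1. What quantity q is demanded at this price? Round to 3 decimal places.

Ed = (dq/dP)·(P/q) ⇒ q = (dq/dP)·P/Ed = (-138)·16/(-1.1) = 2007.27272…

2007.273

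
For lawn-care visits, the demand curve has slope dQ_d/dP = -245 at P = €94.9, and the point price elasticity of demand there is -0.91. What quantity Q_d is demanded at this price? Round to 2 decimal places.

Ed = (dQ_d/dP)·(P/Q_d) ⇒ Q_d = (dQ_d/dP)·P/Ed = (-245)·94.9/(-0.91) = 25550

25550.00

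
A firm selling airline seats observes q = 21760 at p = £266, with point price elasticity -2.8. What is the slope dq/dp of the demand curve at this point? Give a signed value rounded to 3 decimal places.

Ed = (dq/dp)·(p/q) ⇒ dq/dp = Ed·q/p = (-2.8)·21760/266 = -229.05263…

-229.053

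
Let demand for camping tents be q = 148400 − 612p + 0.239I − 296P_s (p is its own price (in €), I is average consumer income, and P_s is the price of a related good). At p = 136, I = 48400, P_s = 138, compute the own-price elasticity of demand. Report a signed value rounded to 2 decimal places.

-2.32

At the given values, q = 148400 − 612(136) + 0.239(48400) − 296(138) = 35887.6.
∂q/∂p = −612.
E = (-612) × (136/35887.6) = -2.3192…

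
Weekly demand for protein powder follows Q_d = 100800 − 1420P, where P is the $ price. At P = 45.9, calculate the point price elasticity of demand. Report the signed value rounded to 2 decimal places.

dQ_d/dP = −1420. At P = 45.9, Q_d = 100800 − 1420(45.9) = 35622.
Ed = (dQ_d/dP)·(P/Q_d) = −1420 × (45.9/35622) = -1.8297…

-1.83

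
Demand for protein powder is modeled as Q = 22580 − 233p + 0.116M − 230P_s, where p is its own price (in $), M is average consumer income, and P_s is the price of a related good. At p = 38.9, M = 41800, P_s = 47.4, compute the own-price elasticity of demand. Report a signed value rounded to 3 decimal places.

At the given values, Q = 22580 − 233(38.9) + 0.116(41800) − 230(47.4) = 7463.1.
∂Q/∂p = −233.
E = (-233) × (38.9/7463.1) = -1.21446…

-1.214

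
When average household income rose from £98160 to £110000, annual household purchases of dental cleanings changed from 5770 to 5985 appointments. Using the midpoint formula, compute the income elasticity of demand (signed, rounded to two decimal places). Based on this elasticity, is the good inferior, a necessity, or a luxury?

0.32; necessity

%ΔQ = (5985 − 5770)/[( 5770 + 5985)/2] = 215/5877.5 = 0.036580…
%ΔIncome = (110000 − 98160)/[( 98160 + 110000)/2] = 11840/104080 = 0.113758…
E_income = (215/5877.5) / (11840/104080) = 0.3215…
0 < E_income < 1 ⇒ normal good, necessity.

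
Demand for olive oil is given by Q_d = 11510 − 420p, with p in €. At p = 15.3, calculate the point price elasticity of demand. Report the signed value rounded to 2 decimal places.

dQ_d/dp = −420. At p = 15.3, Q_d = 11510 − 420(15.3) = 5084.
Ed = (dQ_d/dp)·(p/Q_d) = −420 × (15.3/5084) = -1.2639…

-1.26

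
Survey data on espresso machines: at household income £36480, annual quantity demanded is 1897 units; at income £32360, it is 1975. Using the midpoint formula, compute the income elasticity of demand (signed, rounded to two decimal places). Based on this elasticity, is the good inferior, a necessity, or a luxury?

-0.34; inferior

%ΔQ = (1975 − 1897)/[( 1897 + 1975)/2] = 78/1936 = 0.040289…
%ΔIncome = (32360 − 36480)/[( 36480 + 32360)/2] = -4120/34420 = -0.119697…
E_income = (78/1936) / (-4120/34420) = -0.3365…
E_income < 0 ⇒ inferior good.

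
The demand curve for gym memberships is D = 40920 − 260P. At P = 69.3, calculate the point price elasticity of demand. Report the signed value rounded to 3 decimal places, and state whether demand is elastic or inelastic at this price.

-0.787; inelastic

dD/dP = −260. At P = 69.3, D = 40920 − 260(69.3) = 22902.
Ed = (dD/dP)·(P/D) = −260 × (69.3/22902) = -0.78674…
|Ed| = 0.787 < 1, so demand is inelastic.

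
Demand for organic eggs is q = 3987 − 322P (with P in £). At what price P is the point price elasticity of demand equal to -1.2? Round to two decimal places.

Ed = −322P/(3987 − 322P). Set this equal to -1.2:
322P = 1.2·(3987 − 322P) ⇒ 322P(1 + 1.2) = 1.2·3987
P = 1.2·3987 / (322·2.2) = 6.7538…

6.75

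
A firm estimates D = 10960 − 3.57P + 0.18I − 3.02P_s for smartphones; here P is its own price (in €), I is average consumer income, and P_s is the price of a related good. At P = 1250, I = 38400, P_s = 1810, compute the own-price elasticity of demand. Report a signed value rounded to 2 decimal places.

At the given values, D = 10960 − 3.57(1250) + 0.18(38400) − 3.02(1810) = 7943.3.
∂D/∂P = −3.57.
E = (-3.57) × (1250/7943.3) = -0.5617…

-0.56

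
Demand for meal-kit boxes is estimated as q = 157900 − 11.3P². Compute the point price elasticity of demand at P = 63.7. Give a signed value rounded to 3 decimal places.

dq/dP = −2·11.3·P = -1439.62. At P = 63.7, q = 112048.103.
Ed = (dq/dP)·(P/q) = (-1439.62) × (63.7/112048.103) = -0.81843…

-0.818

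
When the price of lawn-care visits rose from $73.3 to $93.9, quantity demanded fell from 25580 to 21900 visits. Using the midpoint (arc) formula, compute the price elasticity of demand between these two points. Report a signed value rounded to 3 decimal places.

-0.629

%ΔQ = (21900 − 25580) / [(25580 + 21900)/2] = -3680/23740 = -0.155012…
%ΔP = (93.9 − 73.3) / [(73.3 + 93.9)/2] = 20.6/83.6 = 0.246411…
Arc Ed = %ΔQ / %ΔP = (-3680/23740) / (20.6/83.6) = -0.62908…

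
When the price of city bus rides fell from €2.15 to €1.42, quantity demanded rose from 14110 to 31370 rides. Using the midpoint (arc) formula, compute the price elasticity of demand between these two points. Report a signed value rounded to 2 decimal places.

%ΔQ = (31370 − 14110) / [(14110 + 31370)/2] = 17260/22740 = 0.759014…
%ΔP = (1.42 − 2.15) / [(2.15 + 1.42)/2] = -0.73/1.785 = -0.408963…
Arc Ed = %ΔQ / %ΔP = (17260/22740) / (-0.73/1.785) = -1.8559…

-1.86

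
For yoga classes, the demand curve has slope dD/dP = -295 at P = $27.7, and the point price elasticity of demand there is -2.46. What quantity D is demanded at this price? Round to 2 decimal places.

3321.75

Ed = (dD/dP)·(P/D) ⇒ D = (dD/dP)·P/Ed = (-295)·27.7/(-2.46) = 3321.7479…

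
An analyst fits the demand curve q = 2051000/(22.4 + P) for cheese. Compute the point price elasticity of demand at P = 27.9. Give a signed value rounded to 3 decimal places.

-0.555

dq/dP = −2051000/(22.4 + P)² = -810.643. At P = 27.9, q = 40775.3.
Ed = (dq/dP)·(P/q) = (-810.643) × (27.9/40775.3) = -0.55467…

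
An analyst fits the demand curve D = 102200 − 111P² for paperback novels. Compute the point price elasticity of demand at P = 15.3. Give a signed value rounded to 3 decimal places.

-0.682

dD/dP = −2·111·P = -3396.6. At P = 15.3, D = 76216.01.
Ed = (dD/dP)·(P/D) = (-3396.6) × (15.3/76216.01) = -0.68185…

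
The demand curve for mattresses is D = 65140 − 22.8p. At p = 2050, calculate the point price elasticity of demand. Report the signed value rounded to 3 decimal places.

dD/dp = −22.8. At p = 2050, D = 65140 − 22.8(2050) = 18400.
Ed = (dD/dp)·(p/D) = −22.8 × (2050/18400) = -2.54021…

-2.540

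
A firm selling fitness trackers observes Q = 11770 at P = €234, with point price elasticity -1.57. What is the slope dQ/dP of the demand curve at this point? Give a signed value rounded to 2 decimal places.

-78.97

Ed = (dQ/dP)·(P/Q) ⇒ dQ/dP = Ed·Q/P = (-1.57)·11770/234 = -78.9696…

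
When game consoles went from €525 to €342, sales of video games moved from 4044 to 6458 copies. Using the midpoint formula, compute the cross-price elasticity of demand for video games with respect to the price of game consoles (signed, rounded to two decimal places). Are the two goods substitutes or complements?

-1.09; complements

%ΔQ_{video games} = (6458 − 4044)/avg = 2414/5251 = 0.459721…
%ΔP_{game consoles} = (342 − 525)/avg = -183/433.5 = -0.422145…
E_cross = (2414/5251) / (-183/433.5) = -1.0890…
E_cross < 0 ⇒ the goods are complements.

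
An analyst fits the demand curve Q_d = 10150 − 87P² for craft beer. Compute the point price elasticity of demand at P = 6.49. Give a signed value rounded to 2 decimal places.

-1.13

dQ_d/dP = −2·87·P = -1129.26. At P = 6.49, Q_d = 6485.5513.
Ed = (dQ_d/dP)·(P/Q_d) = (-1129.26) × (6.49/6485.5513) = -1.1300…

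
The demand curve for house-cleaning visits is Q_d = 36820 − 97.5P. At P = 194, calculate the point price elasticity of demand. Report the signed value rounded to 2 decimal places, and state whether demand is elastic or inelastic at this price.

dQ_d/dP = −97.5. At P = 194, Q_d = 36820 − 97.5(194) = 17905.
Ed = (dQ_d/dP)·(P/Q_d) = −97.5 × (194/17905) = -1.0564…
|Ed| = 1.06 > 1, so demand is elastic.

-1.06; elastic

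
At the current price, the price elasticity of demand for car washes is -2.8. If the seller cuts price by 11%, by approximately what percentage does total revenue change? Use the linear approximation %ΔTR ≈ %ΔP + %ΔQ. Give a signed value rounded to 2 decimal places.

%ΔQ ≈ Ed × %ΔP = (-2.8) × (-11%) = +30.8000%
%ΔTR ≈ %ΔP + %ΔQ = (-11%) + (+30.8000%) = +19.8000%

+19.80%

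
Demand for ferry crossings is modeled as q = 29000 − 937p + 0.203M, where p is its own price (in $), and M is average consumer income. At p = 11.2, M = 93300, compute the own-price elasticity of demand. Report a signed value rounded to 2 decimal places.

At the given values, q = 29000 − 937(11.2) + 0.203(93300) = 37445.5.
∂q/∂p = −937.
E = (-937) × (11.2/37445.5) = -0.2802…

-0.28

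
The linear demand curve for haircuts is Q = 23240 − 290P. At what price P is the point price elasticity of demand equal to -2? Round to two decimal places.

Ed = −290P/(23240 − 290P). Set this equal to -2:
290P = 2·(23240 − 290P) ⇒ 290P(1 + 2) = 2·23240
P = 2·23240 / (290·3) = 53.4252…

53.43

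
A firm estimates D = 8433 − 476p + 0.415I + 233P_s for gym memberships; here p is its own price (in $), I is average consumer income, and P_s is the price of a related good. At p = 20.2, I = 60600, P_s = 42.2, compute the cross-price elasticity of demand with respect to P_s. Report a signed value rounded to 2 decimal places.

At the given values, D = 8433 − 476(20.2) + 0.415(60600) + 233(42.2) = 33799.4.
∂D/∂P_s = 233.
E = (233) × (42.2/33799.4) = 0.2909…

0.29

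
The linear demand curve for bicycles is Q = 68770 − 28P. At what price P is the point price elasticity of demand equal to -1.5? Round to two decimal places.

Ed = −28P/(68770 − 28P). Set this equal to -1.5:
28P = 1.5·(68770 − 28P) ⇒ 28P(1 + 1.5) = 1.5·68770
P = 1.5·68770 / (28·2.5) = 1473.6428…

1473.64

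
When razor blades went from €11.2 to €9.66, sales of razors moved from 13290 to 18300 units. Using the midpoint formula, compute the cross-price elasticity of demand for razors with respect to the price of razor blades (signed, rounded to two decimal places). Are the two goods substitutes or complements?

%ΔQ_{razors} = (18300 − 13290)/avg = 5010/15795 = 0.317188…
%ΔP_{razor blades} = (9.66 − 11.2)/avg = -1.54/10.43 = -0.147651…
E_cross = (5010/15795) / (-1.54/10.43) = -2.1482…
E_cross < 0 ⇒ the goods are complements.

-2.15; complements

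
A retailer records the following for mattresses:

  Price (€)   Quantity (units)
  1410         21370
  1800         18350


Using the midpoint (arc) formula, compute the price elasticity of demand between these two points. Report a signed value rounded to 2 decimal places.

-0.63

%ΔQ = (18350 − 21370) / [(21370 + 18350)/2] = -3020/19860 = -0.152064…
%ΔP = (1800 − 1410) / [(1410 + 1800)/2] = 390/1605 = 0.242990…
Arc Ed = %ΔQ / %ΔP = (-3020/19860) / (390/1605) = -0.6258…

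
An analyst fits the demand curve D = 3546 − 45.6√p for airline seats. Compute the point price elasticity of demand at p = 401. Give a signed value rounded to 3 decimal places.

dD/dp = −45.6/(2√p) = -1.13858. At p = 401, D = 2632.86.
Ed = (dD/dp)·(p/D) = (-1.13858) × (401/2632.86) = -0.17341…

-0.173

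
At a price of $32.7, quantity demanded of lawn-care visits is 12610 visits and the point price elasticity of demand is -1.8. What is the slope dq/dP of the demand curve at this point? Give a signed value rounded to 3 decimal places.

Ed = (dq/dP)·(P/q) ⇒ dq/dP = Ed·q/P = (-1.8)·12610/32.7 = -694.12844…

-694.128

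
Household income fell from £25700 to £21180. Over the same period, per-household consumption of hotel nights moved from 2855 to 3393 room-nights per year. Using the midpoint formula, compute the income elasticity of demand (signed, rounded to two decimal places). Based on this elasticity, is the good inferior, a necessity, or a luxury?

-0.89; inferior

%ΔQ = (3393 − 2855)/[( 2855 + 3393)/2] = 538/3124 = 0.172215…
%ΔIncome = (21180 − 25700)/[( 25700 + 21180)/2] = -4520/23440 = -0.192832…
E_income = (538/3124) / (-4520/23440) = -0.8930…
E_income < 0 ⇒ inferior good.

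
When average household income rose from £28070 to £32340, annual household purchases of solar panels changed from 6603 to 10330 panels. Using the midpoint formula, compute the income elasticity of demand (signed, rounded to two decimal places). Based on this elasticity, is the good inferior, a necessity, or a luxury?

%ΔQ = (10330 − 6603)/[( 6603 + 10330)/2] = 3727/8466.5 = 0.440205…
%ΔIncome = (32340 − 28070)/[( 28070 + 32340)/2] = 4270/30205 = 0.141367…
E_income = (3727/8466.5) / (4270/30205) = 3.1139…
E_income > 1 ⇒ normal good, luxury.

3.11; luxury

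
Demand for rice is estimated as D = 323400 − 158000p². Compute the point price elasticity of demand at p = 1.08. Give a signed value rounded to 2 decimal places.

dD/dp = −2·158000·p = -341280. At p = 1.08, D = 139108.8.
Ed = (dD/dp)·(p/D) = (-341280) × (1.08/139108.8) = -2.6495…

-2.65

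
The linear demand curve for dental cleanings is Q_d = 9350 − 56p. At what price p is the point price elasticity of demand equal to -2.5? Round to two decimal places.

Ed = −56p/(9350 − 56p). Set this equal to -2.5:
56p = 2.5·(9350 − 56p) ⇒ 56p(1 + 2.5) = 2.5·9350
p = 2.5·9350 / (56·3.5) = 119.2602…

119.26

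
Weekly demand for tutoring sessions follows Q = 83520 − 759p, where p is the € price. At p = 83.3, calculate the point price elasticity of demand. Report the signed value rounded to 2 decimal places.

-3.12

dQ/dp = −759. At p = 83.3, Q = 83520 − 759(83.3) = 20295.3.
Ed = (dQ/dp)·(p/Q) = −759 × (83.3/20295.3) = -3.1152…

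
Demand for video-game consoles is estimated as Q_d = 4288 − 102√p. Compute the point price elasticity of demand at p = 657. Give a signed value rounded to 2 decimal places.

-0.78

dQ_d/dp = −102/(2√p) = -1.9897. At p = 657, Q_d = 1673.53.
Ed = (dQ_d/dp)·(p/Q_d) = (-1.9897) × (657/1673.53) = -0.7811…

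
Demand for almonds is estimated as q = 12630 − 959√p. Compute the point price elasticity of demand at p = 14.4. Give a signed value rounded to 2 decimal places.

dq/dp = −959/(2√p) = -126.359. At p = 14.4, q = 8990.85.
Ed = (dq/dp)·(p/q) = (-126.359) × (14.4/8990.85) = -0.2023…

-0.20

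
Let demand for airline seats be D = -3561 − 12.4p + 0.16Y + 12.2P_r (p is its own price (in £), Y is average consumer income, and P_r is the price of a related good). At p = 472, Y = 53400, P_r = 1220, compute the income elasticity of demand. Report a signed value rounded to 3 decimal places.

At the given values, D = -3561 − 12.4(472) + 0.16(53400) + 12.2(1220) = 14014.2.
∂D/∂Y = 0.16.
E = (0.16) × (53400/14014.2) = 0.60966…

0.610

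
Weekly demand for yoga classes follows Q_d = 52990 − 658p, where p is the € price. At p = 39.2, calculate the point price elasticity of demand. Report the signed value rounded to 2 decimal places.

dQ_d/dp = −658. At p = 39.2, Q_d = 52990 − 658(39.2) = 27196.4.
Ed = (dQ_d/dp)·(p/Q_d) = −658 × (39.2/27196.4) = -0.9484…

-0.95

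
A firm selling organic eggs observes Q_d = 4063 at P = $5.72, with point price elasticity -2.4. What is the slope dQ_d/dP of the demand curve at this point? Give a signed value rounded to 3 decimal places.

-1704.755

Ed = (dQ_d/dP)·(P/Q_d) ⇒ dQ_d/dP = Ed·Q_d/P = (-2.4)·4063/5.72 = -1704.75524…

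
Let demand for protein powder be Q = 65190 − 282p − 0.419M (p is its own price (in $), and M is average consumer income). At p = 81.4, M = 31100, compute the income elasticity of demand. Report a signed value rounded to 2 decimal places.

At the given values, Q = 65190 − 282(81.4) − 0.419(31100) = 29204.3.
∂Q/∂M = -0.419.
E = (-0.419) × (31100/29204.3) = -0.4461…

-0.45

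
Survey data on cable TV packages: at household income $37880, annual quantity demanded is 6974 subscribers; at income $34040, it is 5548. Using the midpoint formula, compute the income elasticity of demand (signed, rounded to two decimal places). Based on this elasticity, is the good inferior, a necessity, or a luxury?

2.13; luxury

%ΔQ = (5548 − 6974)/[( 6974 + 5548)/2] = -1426/6261 = -0.227759…
%ΔIncome = (34040 − 37880)/[( 37880 + 34040)/2] = -3840/35960 = -0.106785…
E_income = (-1426/6261) / (-3840/35960) = 2.1328…
E_income > 1 ⇒ normal good, luxury.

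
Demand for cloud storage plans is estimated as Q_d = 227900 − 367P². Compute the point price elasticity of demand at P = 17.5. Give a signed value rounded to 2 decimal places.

-1.95

dQ_d/dP = −2·367·P = -12845. At P = 17.5, Q_d = 115506.25.
Ed = (dQ_d/dP)·(P/Q_d) = (-12845) × (17.5/115506.25) = -1.9461…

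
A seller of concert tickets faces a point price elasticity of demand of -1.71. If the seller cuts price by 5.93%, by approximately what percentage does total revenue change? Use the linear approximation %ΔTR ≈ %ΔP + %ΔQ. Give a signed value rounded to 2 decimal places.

%ΔQ ≈ Ed × %ΔP = (-1.71) × (-5.93%) = +10.1403%
%ΔTR ≈ %ΔP + %ΔQ = (-5.93%) + (+10.1403%) = +4.2103%

+4.21%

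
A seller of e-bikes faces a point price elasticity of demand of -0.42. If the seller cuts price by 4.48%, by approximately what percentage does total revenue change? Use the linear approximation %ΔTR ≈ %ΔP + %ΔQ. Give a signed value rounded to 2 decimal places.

-2.60%

%ΔQ ≈ Ed × %ΔP = (-0.42) × (-4.48%) = +1.8816%
%ΔTR ≈ %ΔP + %ΔQ = (-4.48%) + (+1.8816%) = -2.5984%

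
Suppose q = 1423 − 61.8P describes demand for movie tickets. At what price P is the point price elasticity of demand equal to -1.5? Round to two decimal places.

13.82

Ed = −61.8P/(1423 − 61.8P). Set this equal to -1.5:
61.8P = 1.5·(1423 − 61.8P) ⇒ 61.8P(1 + 1.5) = 1.5·1423
P = 1.5·1423 / (61.8·2.5) = 13.8155…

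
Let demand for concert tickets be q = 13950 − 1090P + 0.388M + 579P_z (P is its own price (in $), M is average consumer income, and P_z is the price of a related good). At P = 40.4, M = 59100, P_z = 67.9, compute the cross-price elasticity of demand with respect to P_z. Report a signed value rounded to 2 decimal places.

1.22

At the given values, q = 13950 − 1090(40.4) + 0.388(59100) + 579(67.9) = 32158.9.
∂q/∂P_z = 579.
E = (579) × (67.9/32158.9) = 1.2224…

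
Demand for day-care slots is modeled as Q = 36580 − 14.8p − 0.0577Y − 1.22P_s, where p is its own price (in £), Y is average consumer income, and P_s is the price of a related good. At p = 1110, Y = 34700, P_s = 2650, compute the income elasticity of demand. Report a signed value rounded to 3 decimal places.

-0.134

At the given values, Q = 36580 − 14.8(1110) − 0.0577(34700) − 1.22(2650) = 14916.81.
∂Q/∂Y = -0.0577.
E = (-0.0577) × (34700/14916.81) = -0.13422…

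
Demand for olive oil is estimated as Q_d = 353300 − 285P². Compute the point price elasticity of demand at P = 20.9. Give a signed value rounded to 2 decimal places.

dQ_d/dP = −2·285·P = -11913. At P = 20.9, Q_d = 228809.15.
Ed = (dQ_d/dP)·(P/Q_d) = (-11913) × (20.9/228809.15) = -1.0881…

-1.09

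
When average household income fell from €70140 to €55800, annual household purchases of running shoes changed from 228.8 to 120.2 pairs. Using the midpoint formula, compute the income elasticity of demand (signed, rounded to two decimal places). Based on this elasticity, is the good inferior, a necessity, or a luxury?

%ΔQ = (120.2 − 228.8)/[( 228.8 + 120.2)/2] = -108.6/174.5 = -0.622349…
%ΔIncome = (55800 − 70140)/[( 70140 + 55800)/2] = -14340/62970 = -0.227727…
E_income = (-108.6/174.5) / (-14340/62970) = 2.7328…
E_income > 1 ⇒ normal good, luxury.

2.73; luxury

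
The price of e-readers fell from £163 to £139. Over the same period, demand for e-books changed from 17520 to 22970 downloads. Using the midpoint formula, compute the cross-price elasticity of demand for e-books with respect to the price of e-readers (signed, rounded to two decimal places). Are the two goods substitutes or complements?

-1.69; complements

%ΔQ_{e-books} = (22970 − 17520)/avg = 5450/20245 = 0.269202…
%ΔP_{e-readers} = (139 − 163)/avg = -24/151 = -0.158940…
E_cross = (5450/20245) / (-24/151) = -1.6937…
E_cross < 0 ⇒ the goods are complements.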